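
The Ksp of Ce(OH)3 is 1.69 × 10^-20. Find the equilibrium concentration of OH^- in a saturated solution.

[OH^-] ≈ 1.50 x 10^-5 M

Ce(OH)3(s) ⇌ Ce^3+(aq) + 3 OH^-(aq)
Ksp = [Ce^3+][OH^-]^3
Let s = molar solubility. Then [Ce^3+] = s and [OH^-] = 3s.
Ksp = s(3s)^3 = 27s^4
s = (1.69 × 10^-20 / 27)^(1/4) = 5.002 x 10^-6 M
[OH^-] = 3s = 1.50 × 10^-5 M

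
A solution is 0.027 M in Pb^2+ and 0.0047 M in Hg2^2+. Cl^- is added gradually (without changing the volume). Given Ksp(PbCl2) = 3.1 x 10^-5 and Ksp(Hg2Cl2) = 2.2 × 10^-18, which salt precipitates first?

Precipitation of each salt starts when its ion product equals its Ksp.
For PbCl2: 3.1 x 10^-5 = 0.027 × [Cl^-]^2  ⇒  [Cl^-] = 3.4 × 10^-2 M.
For Hg2Cl2: 2.2 × 10^-18 = 0.0047 × [Cl^-]^2  ⇒  [Cl^-] = 2.2 × 10^-8 M.
The salt with the lower threshold [Cl^-] precipitates first: Hg2Cl2.

Hg2Cl2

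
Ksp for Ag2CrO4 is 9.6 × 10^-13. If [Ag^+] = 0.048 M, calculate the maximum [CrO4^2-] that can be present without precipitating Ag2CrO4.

[CrO4^2-] ≈ 4.2 × 10^-10 M

Ag2CrO4(s) <=> 2 Ag^+ + CrO4^2-
Ksp = [Ag^+]^2[CrO4^2-]
Precipitation begins when Q = Ksp. With [Ag^+] = 0.048 M:
9.6 × 10^-13 = (0.048)^2 × [CrO4^2-]
[CrO4^2-] = (9.6 × 10^-13 / 2.30 x 10^-3) = 4.2 x 10^-10 M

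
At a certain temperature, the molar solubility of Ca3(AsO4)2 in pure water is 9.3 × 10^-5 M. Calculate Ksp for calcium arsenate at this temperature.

Ca3(AsO4)2(s) ⇌ 3 Ca^2+ + 2 AsO4^3-
Let s = molar solubility. Then [Ca^2+] = 3s and [AsO4^3-] = 2s.
Ksp = [Ca^2+]^3[AsO4^3-]^2
Ksp = (3s)^3(2s)^2 = 108s^5
Ksp = 108 × (9.3 × 10^-5)^5 = 7.5 x 10^-19

Ksp ≈ 7.5 × 10^-19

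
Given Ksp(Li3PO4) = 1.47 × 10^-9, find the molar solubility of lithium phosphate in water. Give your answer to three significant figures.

s ≈ 2.72 x 10^-3 M

Li3PO4(s) ⇌ 3 Li^+ + PO4^3-
Ksp = [Li^+]^3[PO4^3-]
With molar solubility s: [Li^+] = 3s, [PO4^3-] = s.
Ksp = (3s)^3s = 27s^4
Solving, s = (1.47 × 10^-9/27)^(1/4) = 2.72 × 10^-3 M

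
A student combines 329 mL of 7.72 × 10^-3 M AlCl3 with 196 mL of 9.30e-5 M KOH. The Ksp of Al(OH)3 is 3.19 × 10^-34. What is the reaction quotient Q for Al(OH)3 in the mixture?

Total volume = 329 + 196 = 525 mL.
[Al^3+] = 7.72 x 10^-3 × (329/525) = 4.838 x 10^-3 M
[OH^-] = 9.30 × 10^-5 × (196/525) = 3.472 x 10^-5 M
Al(OH)3(s) <=> Al^3+ + 3 OH^-, so Q = [Al^3+][OH^-]^3
Q = (4.838 x 10^-3)(3.472 x 10^-5)^3 = 2.02 × 10^-16
Q > Ksp, so Al(OH)3 will precipitate.

2.02 × 10^-16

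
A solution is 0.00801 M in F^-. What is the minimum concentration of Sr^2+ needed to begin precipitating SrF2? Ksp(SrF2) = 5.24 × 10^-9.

[Sr^2+] ≈ 8.17 x 10^-5 M

SrF2(s) <=> Sr^2+ + 2 F^-
Ksp = [Sr^2+][F^-]^2
Precipitation begins when Q = Ksp. With [F^-] = 0.00801 M:
5.24 × 10^-9 = (0.00801)^2 × [Sr^2+]
[Sr^2+] = (5.24 × 10^-9 / 6.416 × 10^-5) = 8.17 × 10^-5 M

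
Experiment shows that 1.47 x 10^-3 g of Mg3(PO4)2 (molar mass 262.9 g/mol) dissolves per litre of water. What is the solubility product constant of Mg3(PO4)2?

Molar solubility s = (1.47 × 10^-3 g/L) / (262.9 g/mol) = 5.591 × 10^-6 M.
Mg3(PO4)2(s) ⇌ 3 Mg^2+(aq) + 2 PO4^3-(aq)
With molar solubility s: [Mg^2+] = 3s, [PO4^3-] = 2s.
Ksp = [Mg^2+]^3[PO4^3-]^2
So Ksp = (3s)^3 × (2s)^2 = 108s^5
With s = 5.591 × 10^-6: Ksp = 5.90 × 10^-25

Ksp ≈ 5.90 x 10^-25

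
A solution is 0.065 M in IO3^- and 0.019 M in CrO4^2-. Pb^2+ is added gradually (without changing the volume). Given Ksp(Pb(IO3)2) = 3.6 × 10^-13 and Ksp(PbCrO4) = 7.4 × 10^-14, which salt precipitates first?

Precipitation of each salt starts when its ion product equals its Ksp.
For Pb(IO3)2: 3.6 × 10^-13 = (0.065)^2 × [Pb^2+]  ⇒  [Pb^2+] = 8.5 × 10^-11 M.
For PbCrO4: 7.4 × 10^-14 = 0.019 × [Pb^2+]  ⇒  [Pb^2+] = 3.9 × 10^-12 M.
The salt with the lower threshold [Pb^2+] precipitates first: PbCrO4.

PbCrO4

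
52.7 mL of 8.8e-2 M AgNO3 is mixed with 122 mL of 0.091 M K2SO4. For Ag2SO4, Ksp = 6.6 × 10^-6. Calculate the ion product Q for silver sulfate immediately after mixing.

Total volume = 52.7 + 122 = 174.7 mL.
[Ag^+] = 8.8 × 10^-2 × (52.7/174.7) = 2.65 × 10^-2 M
[SO4^2-] = 9.1 × 10^-2 × (122/174.7) = 6.35 × 10^-2 M
Ag2SO4(s) ⇌ 2 Ag^+ + SO4^2-, so Q = [Ag^+]^2[SO4^2-]
Q = (2.65 × 10^-2)^2(6.35 × 10^-2) = 4.5 × 10^-5
Q > Ksp, so Ag2SO4 will precipitate.

Q ≈ 4.5e-5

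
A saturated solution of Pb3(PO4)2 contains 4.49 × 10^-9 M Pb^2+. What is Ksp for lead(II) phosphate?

Ksp ≈ 8.11 × 10^-43

Pb3(PO4)2(s) ⇌ 3 Pb^2+(aq) + 2 PO4^3-(aq)
Stoichiometry gives [PO4^3-] = (2/3)[Pb^2+] = 2.993 x 10^-9 M.
Ksp = [Pb^2+]^3[PO4^3-]^2
Ksp = (4.49 × 10^-9)^3 × (2.993 × 10^-9)^2 = 8.11 × 10^-43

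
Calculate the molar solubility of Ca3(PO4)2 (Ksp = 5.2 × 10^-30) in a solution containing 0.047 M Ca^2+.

1.1 x 10^-13 M

Ca3(PO4)2(s) ⇌ 3 Ca^2+ + 2 PO4^3-
Ksp = [Ca^2+]^3[PO4^3-]^2
If s mol/L dissolves here, [Ca^2+] = 0.047 + 3s ≈ 0.047, [PO4^3-] = 2s (since the Ca^2+ already present dominates).
Ksp ≈ (0.047)^3 × (2s)^2
s = 1.1 x 10^-13 M
Check: 3s = 3.4 x 10^-13 ≪ 0.047, so the approximation is valid.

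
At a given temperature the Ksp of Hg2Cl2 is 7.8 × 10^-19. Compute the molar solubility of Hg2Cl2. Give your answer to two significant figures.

Hg2Cl2(s) <=> Hg2^2+ + 2 Cl^-
Ksp = [Hg2^2+][Cl^-]^2
With molar solubility s: [Hg2^2+] = s, [Cl^-] = 2s.
Substituting: Ksp = s(2s)^2 = 4s^3
s^3 = 7.8 × 10^-19 / 4, so s = 5.8 × 10^-7 M

s ≈ 5.8 x 10^-7 M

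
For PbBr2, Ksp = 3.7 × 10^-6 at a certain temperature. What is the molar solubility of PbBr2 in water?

PbBr2(s) ⇌ Pb^2+(aq) + 2 Br^-(aq)
Ksp = [Pb^2+][Br^-]^2
If s mol/L of PbBr2 dissolves, [Pb^2+] = s and [Br^-] = 2s.
Ksp = s(2s)^2 = 4s^3
Solving, s = (3.7 × 10^-6/4)^(1/3) = 9.7 × 10^-3 M

9.7 x 10^-3 M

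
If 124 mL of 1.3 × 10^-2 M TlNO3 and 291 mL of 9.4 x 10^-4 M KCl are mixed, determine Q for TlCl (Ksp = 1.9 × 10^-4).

Total volume = 124 + 291 = 415 mL.
[Tl^+] = 1.3 × 10^-2 × (124/415) = 3.88 × 10^-3 M
[Cl^-] = 9.4 × 10^-4 × (291/415) = 6.59 x 10^-4 M
TlCl(s) ⇌ Tl^+(aq) + Cl^-(aq), so Q = [Tl^+][Cl^-]
Q = (3.88 × 10^-3)(6.59 x 10^-4) = 2.6 × 10^-6
Q < Ksp, so no precipitate of TlCl forms.

Q = 2.6e-6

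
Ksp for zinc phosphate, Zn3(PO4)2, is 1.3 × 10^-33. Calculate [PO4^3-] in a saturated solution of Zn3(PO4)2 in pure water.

[PO4^3-] ≈ 2.1 × 10^-7 M

Zn3(PO4)2(s) <=> 3 Zn^2+ + 2 PO4^3-
Ksp = [Zn^2+]^3[PO4^3-]^2
Let s = molar solubility. Then [Zn^2+] = 3s and [PO4^3-] = 2s.
Ksp = (3s)^3(2s)^2 = 108s^5
Solving, s = (1.3 × 10^-33/108)^(1/5) = 1.04 × 10^-7 M
[PO4^3-] = 2s = 2.1 x 10^-7 M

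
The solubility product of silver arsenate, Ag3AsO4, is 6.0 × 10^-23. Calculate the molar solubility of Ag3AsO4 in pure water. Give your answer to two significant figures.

s = 1.2 × 10^-6 M

Ag3AsO4(s) ⇌ 3 Ag^+ + AsO4^3-
Ksp = [Ag^+]^3[AsO4^3-]
With molar solubility s: [Ag^+] = 3s, [AsO4^3-] = s.
So Ksp = (3s)^3 × s = 27s^4
s = (6.0 × 10^-23 / 27)^(1/4) = 1.2 x 10^-6 M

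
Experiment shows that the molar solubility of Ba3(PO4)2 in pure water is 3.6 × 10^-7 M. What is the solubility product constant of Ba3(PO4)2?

Ba3(PO4)2(s) ⇌ 3 Ba^2+ + 2 PO4^3-
For each mole of Ba3(PO4)2 that dissolves: [Ba^2+] = 3s, [PO4^3-] = 2s.
Ksp = [Ba^2+]^3[PO4^3-]^2
Ksp = (3s)^3(2s)^2 = 108s^5
Ksp = 108 × (3.6 × 10^-7)^5 = 6.5 × 10^-31

6.5 × 10^-31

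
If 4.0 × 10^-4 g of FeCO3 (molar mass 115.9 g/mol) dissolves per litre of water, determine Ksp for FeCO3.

Molar solubility s = (4.0 x 10^-4 g/L) / (115.9 g/mol) = 3.45 x 10^-6 M.
FeCO3(s) ⇌ Fe^2+ + CO3^2-
If s mol/L of FeCO3 dissolves, [Fe^2+] = s and [CO3^2-] = s.
Ksp = [Fe^2+][CO3^2-]
Ksp = (s)(s) = s^2
With s = 3.45 × 10^-6: Ksp = 1.2 × 10^-11

1.2 × 10^-11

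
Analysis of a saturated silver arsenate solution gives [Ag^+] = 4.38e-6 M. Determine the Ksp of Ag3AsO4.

Ksp ≈ 1.23 × 10^-22

Ag3AsO4(s) <=> 3 Ag^+(aq) + AsO4^3-(aq)
Stoichiometry gives [AsO4^3-] = (1/3)[Ag^+] = 1.460 x 10^-6 M.
Ksp = [Ag^+]^3[AsO4^3-]
Ksp = (4.38 × 10^-6)^3 × 1.460 x 10^-6 = 1.23 x 10^-22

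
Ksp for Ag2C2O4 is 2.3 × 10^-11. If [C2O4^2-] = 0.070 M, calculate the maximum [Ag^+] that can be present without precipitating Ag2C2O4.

Ag2C2O4(s) ⇌ 2 Ag^+ + C2O4^2-
Ksp = [Ag^+]^2[C2O4^2-]
Precipitation begins when Q = Ksp. With [C2O4^2-] = 0.070 M:
2.3 × 10^-11 = (0.070) × [Ag^+]^2
[Ag^+] = (2.3 × 10^-11 / 7.0 x 10^-2)^(1/2) = 1.8 × 10^-5 M

1.8 × 10^-5 M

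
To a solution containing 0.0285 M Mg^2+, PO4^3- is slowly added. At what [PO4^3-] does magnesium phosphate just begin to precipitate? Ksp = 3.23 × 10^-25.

[PO4^3-] ≈ 1.18 × 10^-10 M

Mg3(PO4)2(s) <=> 3 Mg^2+(aq) + 2 PO4^3-(aq)
Ksp = [Mg^2+]^3[PO4^3-]^2
Precipitation begins when Q = Ksp. With [Mg^2+] = 0.0285 M:
3.23 × 10^-25 = (0.0285)^3 × [PO4^3-]^2
[PO4^3-] = (3.23 × 10^-25 / 2.315 × 10^-5)^(1/2) = 1.18 × 10^-10 M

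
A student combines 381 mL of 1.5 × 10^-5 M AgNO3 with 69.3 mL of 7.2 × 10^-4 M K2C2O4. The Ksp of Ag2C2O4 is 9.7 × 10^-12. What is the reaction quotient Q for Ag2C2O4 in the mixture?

Total volume = 381 + 69.3 = 450.3 mL.
[Ag^+] = 1.5 × 10^-5 × (381/450.3) = 1.27 × 10^-5 M
[C2O4^2-] = 7.2 × 10^-4 × (69.3/450.3) = 1.11 × 10^-4 M
Ag2C2O4(s) ⇌ 2 Ag^+ + C2O4^2-, so Q = [Ag^+]^2[C2O4^2-]
Q = (1.27 x 10^-5)^2(1.11 × 10^-4) = 1.8 × 10^-14
Q < Ksp, so no precipitate of Ag2C2O4 forms.

1.8e-14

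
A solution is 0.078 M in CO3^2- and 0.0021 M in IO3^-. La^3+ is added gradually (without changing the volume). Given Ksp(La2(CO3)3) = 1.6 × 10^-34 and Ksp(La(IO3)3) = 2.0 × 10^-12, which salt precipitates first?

La2(CO3)3

Precipitation of each salt starts when its ion product equals its Ksp.
For La2(CO3)3: 1.6 × 10^-34 = (0.078)^3 × [La^3+]^2  ⇒  [La^3+] = 5.8 x 10^-16 M.
For La(IO3)3: 2.0 × 10^-12 = (0.0021)^3 × [La^3+]  ⇒  [La^3+] = 2.2 × 10^-4 M.
The salt with the lower threshold [La^3+] precipitates first: La2(CO3)3.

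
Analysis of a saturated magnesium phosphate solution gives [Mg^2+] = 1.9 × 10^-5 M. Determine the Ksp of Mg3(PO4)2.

Ksp ≈ 1.1e-24

Mg3(PO4)2(s) ⇌ 3 Mg^2+ + 2 PO4^3-
Stoichiometry gives [PO4^3-] = (2/3)[Mg^2+] = 1.27 × 10^-5 M.
Ksp = [Mg^2+]^3[PO4^3-]^2
Ksp = (1.9 × 10^-5)^3 × (1.27 x 10^-5)^2 = 1.1 × 10^-24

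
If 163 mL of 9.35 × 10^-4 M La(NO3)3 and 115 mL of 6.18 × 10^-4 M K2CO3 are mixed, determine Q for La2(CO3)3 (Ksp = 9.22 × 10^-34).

Total volume = 163 + 115 = 278 mL.
[La^3+] = 9.35 x 10^-4 × (163/278) = 5.482 × 10^-4 M
[CO3^2-] = 6.18 × 10^-4 × (115/278) = 2.556 × 10^-4 M
La2(CO3)3(s) ⇌ 2 La^3+ + 3 CO3^2-, so Q = [La^3+]^2[CO3^2-]^3
Q = (5.482 × 10^-4)^2(2.556 x 10^-4)^3 = 5.02 x 10^-18
Q > Ksp, so La2(CO3)3 will precipitate.

Q = 5.02e-18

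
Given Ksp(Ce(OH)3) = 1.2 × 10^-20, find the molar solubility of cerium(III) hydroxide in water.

Ce(OH)3(s) ⇌ Ce^3+(aq) + 3 OH^-(aq)
Ksp = [Ce^3+][OH^-]^3
Let s = molar solubility. Then [Ce^3+] = s and [OH^-] = 3s.
Substituting: Ksp = s(3s)^3 = 27s^4
s^4 = 1.2 × 10^-20 / 27, so s = 4.6 × 10^-6 M

4.6 x 10^-6 M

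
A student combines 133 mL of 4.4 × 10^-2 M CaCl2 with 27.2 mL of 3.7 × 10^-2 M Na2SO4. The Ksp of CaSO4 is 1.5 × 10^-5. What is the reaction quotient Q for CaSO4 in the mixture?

Total volume = 133 + 27.2 = 160.2 mL.
[Ca^2+] = 4.4 × 10^-2 × (133/160.2) = 3.65 × 10^-2 M
[SO4^2-] = 3.7 × 10^-2 × (27.2/160.2) = 6.28 × 10^-3 M
CaSO4(s) ⇌ Ca^2+(aq) + SO4^2-(aq), so Q = [Ca^2+][SO4^2-]
Q = (3.65 × 10^-2)(6.28 x 10^-3) = 2.3 × 10^-4
Q > Ksp, so CaSO4 will precipitate.

2.3 x 10^-4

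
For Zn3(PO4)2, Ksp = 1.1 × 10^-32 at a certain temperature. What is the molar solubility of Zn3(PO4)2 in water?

1.6 × 10^-7 M

Zn3(PO4)2(s) ⇌ 3 Zn^2+ + 2 PO4^3-
Ksp = [Zn^2+]^3[PO4^3-]^2
Let s = molar solubility. Then [Zn^2+] = 3s and [PO4^3-] = 2s.
So Ksp = (3s)^3 × (2s)^2 = 108s^5
Solving, s = (1.1 × 10^-32/108)^(1/5) = 1.6 x 10^-7 M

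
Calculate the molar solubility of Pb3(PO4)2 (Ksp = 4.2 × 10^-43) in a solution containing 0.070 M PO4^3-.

Pb3(PO4)2(s) <=> 3 Pb^2+(aq) + 2 PO4^3-(aq)
Ksp = [Pb^2+]^3[PO4^3-]^2
If s mol/L dissolves here, [Pb^2+] = 3s, [PO4^3-] = 0.070 + 2s ≈ 0.070 (Ksp is small, so little additional dissolves).
Ksp ≈ (3s)^3 × (0.070)^2
s = 1.5 x 10^-14 M
Check: 2s = 2.9 × 10^-14 ≪ 0.070, so the approximation is valid.

s ≈ 1.5 x 10^-14 M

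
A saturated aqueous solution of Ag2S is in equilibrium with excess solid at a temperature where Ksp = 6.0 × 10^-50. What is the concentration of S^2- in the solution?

2.5 × 10^-17 M

Ag2S(s) ⇌ 2 Ag^+ + S^2-
Ksp = [Ag^+]^2[S^2-]
With molar solubility s: [Ag^+] = 2s, [S^2-] = s.
Substituting: Ksp = (2s)^2s = 4s^3
s = (6.0 × 10^-50 / 4)^(1/3) = 2.47 × 10^-17 M
[S^2-] = s = 2.5 x 10^-17 M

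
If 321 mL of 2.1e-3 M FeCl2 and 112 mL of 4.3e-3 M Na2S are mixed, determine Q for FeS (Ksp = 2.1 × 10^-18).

Q = 1.7 × 10^-6

Total volume = 321 + 112 = 433 mL.
[Fe^2+] = 2.1 × 10^-3 × (321/433) = 1.56 x 10^-3 M
[S^2-] = 4.3 x 10^-3 × (112/433) = 1.11 x 10^-3 M
FeS(s) ⇌ Fe^2+ + S^2-, so Q = [Fe^2+][S^2-]
Q = (1.56 × 10^-3)(1.11 × 10^-3) = 1.7 × 10^-6
Q > Ksp, so FeS will precipitate.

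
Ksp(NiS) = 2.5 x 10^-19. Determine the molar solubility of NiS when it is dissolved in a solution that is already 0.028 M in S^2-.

s = 8.9 × 10^-18 M

NiS(s) ⇌ Ni^2+ + S^2-
Ksp = [Ni^2+][S^2-]
If s mol/L dissolves here, [Ni^2+] = s, [S^2-] = 0.028 + s ≈ 0.028 (Ksp is small, so little additional dissolves).
Ksp ≈ s × 0.028
s = 8.9 × 10^-18 M
Check: s = 8.9 × 10^-18 ≪ 0.028, so the approximation is valid.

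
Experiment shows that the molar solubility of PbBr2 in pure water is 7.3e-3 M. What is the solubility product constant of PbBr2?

PbBr2(s) <=> Pb^2+ + 2 Br^-
For each mole of PbBr2 that dissolves: [Pb^2+] = s, [Br^-] = 2s.
Ksp = [Pb^2+][Br^-]^2
Ksp = s(2s)^2 = 4s^3
Ksp = 4 × (7.3 × 10^-3)^3 = 1.6 × 10^-6

Ksp ≈ 1.6 × 10^-6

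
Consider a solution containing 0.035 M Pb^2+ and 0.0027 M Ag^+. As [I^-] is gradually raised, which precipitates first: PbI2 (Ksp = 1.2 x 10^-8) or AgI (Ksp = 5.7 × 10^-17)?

AgI

Precipitation of each salt starts when its ion product equals its Ksp.
For PbI2: 1.2 x 10^-8 = 0.035 × [I^-]^2  ⇒  [I^-] = 5.9 x 10^-4 M.
For AgI: 5.7 × 10^-17 = 0.0027 × [I^-]  ⇒  [I^-] = 2.1 × 10^-14 M.
The salt with the lower threshold [I^-] precipitates first: AgI.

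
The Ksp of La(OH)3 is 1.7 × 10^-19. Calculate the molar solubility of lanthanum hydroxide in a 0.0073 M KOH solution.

s ≈ 4.4 x 10^-13 M

La(OH)3(s) <=> La^3+(aq) + 3 OH^-(aq)
Ksp = [La^3+][OH^-]^3
If s mol/L dissolves here, [La^3+] = s, [OH^-] = 0.0073 + 3s ≈ 0.0073 (common-ion effect: OH^- is already 0.0073 M).
Ksp ≈ s × (0.0073)^3
s = 4.4 × 10^-13 M
Check: 3s = 1.3 × 10^-12 ≪ 0.0073, so the approximation is valid.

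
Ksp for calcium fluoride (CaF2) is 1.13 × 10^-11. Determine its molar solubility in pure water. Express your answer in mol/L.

CaF2(s) <=> Ca^2+(aq) + 2 F^-(aq)
Ksp = [Ca^2+][F^-]^2
If s mol/L of CaF2 dissolves, [Ca^2+] = s and [F^-] = 2s.
Ksp = s(2s)^2 = 4s^3
s = (1.13 × 10^-11 / 4)^(1/3) = 1.41 × 10^-4 M

s ≈ 1.41 × 10^-4 M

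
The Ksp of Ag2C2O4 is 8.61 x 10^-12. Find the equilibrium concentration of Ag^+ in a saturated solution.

[Ag^+] = 2.58 × 10^-4 M

Ag2C2O4(s) ⇌ 2 Ag^+ + C2O4^2-
Ksp = [Ag^+]^2[C2O4^2-]
If s mol/L of Ag2C2O4 dissolves, [Ag^+] = 2s and [C2O4^2-] = s.
Substituting: Ksp = (2s)^2s = 4s^3
s = (8.61 x 10^-12 / 4)^(1/3) = 1.291 × 10^-4 M
[Ag^+] = 2s = 2.58 × 10^-4 M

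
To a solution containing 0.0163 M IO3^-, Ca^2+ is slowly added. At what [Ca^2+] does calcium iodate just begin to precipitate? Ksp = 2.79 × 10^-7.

[Ca^2+] = 1.05e-3 M

Ca(IO3)2(s) ⇌ Ca^2+(aq) + 2 IO3^-(aq)
Ksp = [Ca^2+][IO3^-]^2
Precipitation begins when Q = Ksp. With [IO3^-] = 0.0163 M:
2.79 × 10^-7 = (0.0163)^2 × [Ca^2+]
[Ca^2+] = (2.79 × 10^-7 / 2.657 × 10^-4) = 1.05 × 10^-3 M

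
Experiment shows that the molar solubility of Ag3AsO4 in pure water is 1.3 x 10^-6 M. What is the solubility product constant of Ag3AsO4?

Ag3AsO4(s) ⇌ 3 Ag^+(aq) + AsO4^3-(aq)
With molar solubility s: [Ag^+] = 3s, [AsO4^3-] = s.
Ksp = [Ag^+]^3[AsO4^3-]
Substituting: Ksp = (3s)^3s = 27s^4
With s = 1.3 × 10^-6: Ksp = 7.7 × 10^-23

Ksp = 7.7e-23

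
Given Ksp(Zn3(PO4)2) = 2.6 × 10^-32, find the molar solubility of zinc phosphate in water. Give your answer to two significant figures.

Zn3(PO4)2(s) ⇌ 3 Zn^2+(aq) + 2 PO4^3-(aq)
Ksp = [Zn^2+]^3[PO4^3-]^2
If s mol/L of Zn3(PO4)2 dissolves, [Zn^2+] = 3s and [PO4^3-] = 2s.
Ksp = (3s)^3(2s)^2 = 108s^5
Solving, s = (2.6 × 10^-32/108)^(1/5) = 1.9 × 10^-7 M

s ≈ 1.9 × 10^-7 M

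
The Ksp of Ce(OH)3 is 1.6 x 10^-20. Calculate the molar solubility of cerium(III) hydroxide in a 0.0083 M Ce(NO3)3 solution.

Ce(OH)3(s) ⇌ Ce^3+ + 3 OH^-
Ksp = [Ce^3+][OH^-]^3
Let s = moles of Ce(OH)3 that dissolve per litre. [Ce^3+] = 0.0083 + s ≈ 0.0083, [OH^-] = 3s (since Ce^3+ from Ce(NO3)3 dominates).
Ksp ≈ 0.0083 × (3s)^3
s = 4.1 × 10^-7 M
Check: s = 4.1 × 10^-7 ≪ 0.0083, so the approximation is valid.

4.1e-7 M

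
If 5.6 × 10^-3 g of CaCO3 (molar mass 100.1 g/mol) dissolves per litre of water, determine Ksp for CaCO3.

3.1 × 10^-9

Molar solubility s = (5.6 x 10^-3 g/L) / (100.1 g/mol) = 5.59 x 10^-5 M.
CaCO3(s) <=> Ca^2+(aq) + CO3^2-(aq)
If s mol/L of CaCO3 dissolves, [Ca^2+] = s and [CO3^2-] = s.
Ksp = [Ca^2+][CO3^2-]
Ksp = s × s = s^2
Ksp = (5.59 × 10^-5)^2 = 3.1 x 10^-9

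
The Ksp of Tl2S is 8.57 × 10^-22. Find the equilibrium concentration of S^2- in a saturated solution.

Tl2S(s) ⇌ 2 Tl^+ + S^2-
Ksp = [Tl^+]^2[S^2-]
If s mol/L of Tl2S dissolves, [Tl^+] = 2s and [S^2-] = s.
Substituting: Ksp = (2s)^2s = 4s^3
Solving, s = (8.57 × 10^-22/4)^(1/3) = 5.984 × 10^-8 M
[S^2-] = s = 5.98 x 10^-8 M

5.98 × 10^-8 M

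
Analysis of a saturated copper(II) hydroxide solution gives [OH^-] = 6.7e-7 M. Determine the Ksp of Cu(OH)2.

Cu(OH)2(s) ⇌ Cu^2+(aq) + 2 OH^-(aq)
Stoichiometry gives [Cu^2+] = (1/2)[OH^-] = 3.35 × 10^-7 M.
Ksp = [Cu^2+][OH^-]^2
Ksp = 3.35 × 10^-7 × (6.7 x 10^-7)^2 = 1.5 × 10^-19

Ksp ≈ 1.5e-19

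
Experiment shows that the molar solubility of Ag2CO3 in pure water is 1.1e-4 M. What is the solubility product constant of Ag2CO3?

Ag2CO3(s) ⇌ 2 Ag^+ + CO3^2-
With molar solubility s: [Ag^+] = 2s, [CO3^2-] = s.
Ksp = [Ag^+]^2[CO3^2-]
Ksp = (2s)^2s = 4s^3
Ksp = 4 × (1.1 × 10^-4)^3 = 5.3 x 10^-12

Ksp ≈ 5.3e-12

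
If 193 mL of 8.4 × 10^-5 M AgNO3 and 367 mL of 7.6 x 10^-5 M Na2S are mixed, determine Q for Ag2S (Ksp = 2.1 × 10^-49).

Q = 4.2 x 10^-14

Total volume = 193 + 367 = 560 mL.
[Ag^+] = 8.4 x 10^-5 × (193/560) = 2.90 × 10^-5 M
[S^2-] = 7.6 x 10^-5 × (367/560) = 4.98 × 10^-5 M
Ag2S(s) ⇌ 2 Ag^+(aq) + S^2-(aq), so Q = [Ag^+]^2[S^2-]
Q = (2.90 × 10^-5)^2(4.98 × 10^-5) = 4.2 × 10^-14
Q > Ksp, so Ag2S will precipitate.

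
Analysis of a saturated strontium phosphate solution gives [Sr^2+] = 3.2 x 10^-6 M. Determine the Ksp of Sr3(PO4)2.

Ksp ≈ 1.5 × 10^-28

Sr3(PO4)2(s) ⇌ 3 Sr^2+(aq) + 2 PO4^3-(aq)
Stoichiometry gives [PO4^3-] = (2/3)[Sr^2+] = 2.13 × 10^-6 M.
Ksp = [Sr^2+]^3[PO4^3-]^2
Ksp = (3.2 × 10^-6)^3 × (2.13 × 10^-6)^2 = 1.5 x 10^-28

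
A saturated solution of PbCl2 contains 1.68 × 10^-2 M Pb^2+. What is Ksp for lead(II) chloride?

Ksp ≈ 1.90e-5

PbCl2(s) ⇌ Pb^2+(aq) + 2 Cl^-(aq)
Stoichiometry gives [Cl^-] = (2/1)[Pb^2+] = 3.360 × 10^-2 M.
Ksp = [Pb^2+][Cl^-]^2
Ksp = 1.68 x 10^-2 × (3.360 × 10^-2)^2 = 1.90 × 10^-5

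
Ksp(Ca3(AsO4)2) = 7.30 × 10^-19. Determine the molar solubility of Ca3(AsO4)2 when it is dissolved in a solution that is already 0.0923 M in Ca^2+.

Ca3(AsO4)2(s) ⇌ 3 Ca^2+ + 2 AsO4^3-
Ksp = [Ca^2+]^3[AsO4^3-]^2
Let s = moles of Ca3(AsO4)2 that dissolve per litre. [Ca^2+] = 0.0923 + 3s ≈ 0.0923, [AsO4^3-] = 2s (Ksp is small, so little additional dissolves).
Ksp ≈ (0.0923)^3 × (2s)^2
s = 1.52 × 10^-8 M
Check: 3s = 4.6 × 10^-8 ≪ 0.0923, so the approximation is valid.

s ≈ 1.52 x 10^-8 M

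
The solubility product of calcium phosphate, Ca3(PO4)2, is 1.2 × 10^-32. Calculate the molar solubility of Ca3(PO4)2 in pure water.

Ca3(PO4)2(s) ⇌ 3 Ca^2+(aq) + 2 PO4^3-(aq)
Ksp = [Ca^2+]^3[PO4^3-]^2
With molar solubility s: [Ca^2+] = 3s, [PO4^3-] = 2s.
So Ksp = (3s)^3 × (2s)^2 = 108s^5
s = (1.2 × 10^-32 / 108)^(1/5) = 1.6 x 10^-7 M

s = 1.6e-7 M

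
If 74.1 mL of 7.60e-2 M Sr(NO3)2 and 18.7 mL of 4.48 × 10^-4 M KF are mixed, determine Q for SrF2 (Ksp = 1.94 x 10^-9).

Total volume = 74.1 + 18.7 = 92.8 mL.
[Sr^2+] = 7.60 x 10^-2 × (74.1/92.8) = 6.069 × 10^-2 M
[F^-] = 4.48 x 10^-4 × (18.7/92.8) = 9.028 × 10^-5 M
SrF2(s) <=> Sr^2+ + 2 F^-, so Q = [Sr^2+][F^-]^2
Q = (6.069 × 10^-2)(9.028 x 10^-5)^2 = 4.95 x 10^-10
Q < Ksp, so no precipitate of SrF2 forms.

Q ≈ 4.95 x 10^-10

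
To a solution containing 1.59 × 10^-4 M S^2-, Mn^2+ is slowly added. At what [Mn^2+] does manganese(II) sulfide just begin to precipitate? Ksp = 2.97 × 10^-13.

MnS(s) ⇌ Mn^2+ + S^2-
Ksp = [Mn^2+][S^2-]
Precipitation begins when Q = Ksp. With [S^2-] = 1.59 × 10^-4 M:
2.97 × 10^-13 = (1.59 × 10^-4) × [Mn^2+]
[Mn^2+] = (2.97 × 10^-13 / 1.59 × 10^-4) = 1.87 × 10^-9 M

[Mn^2+] = 1.87e-9 M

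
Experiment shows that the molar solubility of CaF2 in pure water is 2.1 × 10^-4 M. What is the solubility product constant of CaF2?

CaF2(s) <=> Ca^2+ + 2 F^-
For each mole of CaF2 that dissolves: [Ca^2+] = s, [F^-] = 2s.
Ksp = [Ca^2+][F^-]^2
So Ksp = s × (2s)^2 = 4s^3
With s = 2.1 × 10^-4: Ksp = 3.7 x 10^-11

Ksp = 3.7e-11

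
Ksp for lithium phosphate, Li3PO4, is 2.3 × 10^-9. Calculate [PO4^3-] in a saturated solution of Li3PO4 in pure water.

Li3PO4(s) <=> 3 Li^+ + PO4^3-
Ksp = [Li^+]^3[PO4^3-]
Let s = molar solubility. Then [Li^+] = 3s and [PO4^3-] = s.
So Ksp = (3s)^3 × s = 27s^4
Solving, s = (2.3 × 10^-9/27)^(1/4) = 3.04 × 10^-3 M
[PO4^3-] = s = 3.0 × 10^-3 M

3.0 × 10^-3 M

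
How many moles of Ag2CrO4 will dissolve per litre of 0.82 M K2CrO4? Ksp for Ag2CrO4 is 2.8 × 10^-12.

9.2 x 10^-7 M

Ag2CrO4(s) <=> 2 Ag^+ + CrO4^2-
Ksp = [Ag^+]^2[CrO4^2-]
Let s = moles of Ag2CrO4 that dissolve per litre. [Ag^+] = 2s, [CrO4^2-] = 0.82 + s ≈ 0.82 (Ksp is small, so little additional dissolves).
Ksp ≈ (2s)^2 × 0.82
s = 9.2 × 10^-7 M
Check: s = 9.2 x 10^-7 ≪ 0.82, so the approximation is valid.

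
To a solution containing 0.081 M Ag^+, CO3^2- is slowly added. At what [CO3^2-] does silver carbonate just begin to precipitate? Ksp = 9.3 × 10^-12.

[CO3^2-] ≈ 1.4 × 10^-9 M

Ag2CO3(s) ⇌ 2 Ag^+ + CO3^2-
Ksp = [Ag^+]^2[CO3^2-]
Precipitation begins when Q = Ksp. With [Ag^+] = 0.081 M:
9.3 × 10^-12 = (0.081)^2 × [CO3^2-]
[CO3^2-] = (9.3 × 10^-12 / 6.56 × 10^-3) = 1.4 × 10^-9 M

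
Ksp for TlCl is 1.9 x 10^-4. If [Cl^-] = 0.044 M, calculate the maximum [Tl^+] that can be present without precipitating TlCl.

TlCl(s) ⇌ Tl^+ + Cl^-
Ksp = [Tl^+][Cl^-]
Precipitation begins when Q = Ksp. With [Cl^-] = 0.044 M:
1.9 x 10^-4 = (0.044) × [Tl^+]
[Tl^+] = (1.9 x 10^-4 / 4.4 × 10^-2) = 4.3 x 10^-3 M

4.3e-3 M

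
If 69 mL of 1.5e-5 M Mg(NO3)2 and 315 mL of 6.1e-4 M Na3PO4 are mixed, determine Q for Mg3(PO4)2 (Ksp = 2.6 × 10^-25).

Q = 4.9 × 10^-24

Total volume = 69 + 315 = 384 mL.
[Mg^2+] = 1.5 x 10^-5 × (69/384) = 2.70 × 10^-6 M
[PO4^3-] = 6.1 × 10^-4 × (315/384) = 5.00 × 10^-4 M
Mg3(PO4)2(s) ⇌ 3 Mg^2+ + 2 PO4^3-, so Q = [Mg^2+]^3[PO4^3-]^2
Q = (2.70 × 10^-6)^3(5.00 x 10^-4)^2 = 4.9 × 10^-24
Q > Ksp, so Mg3(PO4)2 will precipitate.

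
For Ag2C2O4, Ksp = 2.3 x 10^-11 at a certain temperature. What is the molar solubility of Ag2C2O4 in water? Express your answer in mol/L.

s = 1.8 x 10^-4 M

Ag2C2O4(s) <=> 2 Ag^+(aq) + C2O4^2-(aq)
Ksp = [Ag^+]^2[C2O4^2-]
For each mole of Ag2C2O4 that dissolves: [Ag^+] = 2s, [C2O4^2-] = s.
So Ksp = (2s)^2 × s = 4s^3
s^3 = 2.3 x 10^-11 / 4, so s = 1.8 × 10^-4 M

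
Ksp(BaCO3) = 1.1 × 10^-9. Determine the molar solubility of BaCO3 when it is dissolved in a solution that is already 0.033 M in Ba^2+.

s ≈ 3.3 × 10^-8 M

BaCO3(s) ⇌ Ba^2+ + CO3^2-
Ksp = [Ba^2+][CO3^2-]
If s mol/L dissolves here, [Ba^2+] = 0.033 + s ≈ 0.033, [CO3^2-] = s (Ksp is small, so little additional dissolves).
Ksp ≈ 0.033 × s
s = 3.3 × 10^-8 M
Check: s = 3.3 x 10^-8 ≪ 0.033, so the approximation is valid.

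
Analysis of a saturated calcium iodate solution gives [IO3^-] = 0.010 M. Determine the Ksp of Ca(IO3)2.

Ksp ≈ 5.0 x 10^-7

Ca(IO3)2(s) ⇌ Ca^2+(aq) + 2 IO3^-(aq)
Stoichiometry gives [Ca^2+] = (1/2)[IO3^-] = 5.00 x 10^-3 M.
Ksp = [Ca^2+][IO3^-]^2
Ksp = 5.00 × 10^-3 × (1.0 x 10^-2)^2 = 5.0 × 10^-7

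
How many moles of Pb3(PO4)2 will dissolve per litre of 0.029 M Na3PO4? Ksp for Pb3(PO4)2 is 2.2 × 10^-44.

s = 9.9e-15 M

Pb3(PO4)2(s) <=> 3 Pb^2+(aq) + 2 PO4^3-(aq)
Ksp = [Pb^2+]^3[PO4^3-]^2
Let s = moles of Pb3(PO4)2 that dissolve per litre. [Pb^2+] = 3s, [PO4^3-] = 0.029 + 2s ≈ 0.029 (Ksp is small, so little additional dissolves).
Ksp ≈ (3s)^3 × (0.029)^2
s = 9.9 × 10^-15 M
Check: 2s = 2.0 x 10^-14 ≪ 0.029, so the approximation is valid.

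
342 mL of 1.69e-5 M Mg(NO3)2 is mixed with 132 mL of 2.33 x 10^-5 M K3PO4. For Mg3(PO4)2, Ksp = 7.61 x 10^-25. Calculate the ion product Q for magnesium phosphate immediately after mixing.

Q ≈ 7.63 x 10^-26

Total volume = 342 + 132 = 474 mL.
[Mg^2+] = 1.69 × 10^-5 × (342/474) = 1.219 x 10^-5 M
[PO4^3-] = 2.33 × 10^-5 × (132/474) = 6.489 x 10^-6 M
Mg3(PO4)2(s) <=> 3 Mg^2+ + 2 PO4^3-, so Q = [Mg^2+]^3[PO4^3-]^2
Q = (1.219 × 10^-5)^3(6.489 x 10^-6)^2 = 7.63 × 10^-26
Q < Ksp, so no precipitate of Mg3(PO4)2 forms.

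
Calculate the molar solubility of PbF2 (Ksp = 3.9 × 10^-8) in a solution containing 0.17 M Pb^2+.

PbF2(s) ⇌ Pb^2+ + 2 F^-
Ksp = [Pb^2+][F^-]^2
Let s be the molar solubility in this solution. [Pb^2+] = 0.17 + s ≈ 0.17, [F^-] = 2s (Ksp is small, so little additional dissolves).
Ksp ≈ 0.17 × (2s)^2
s = 2.4 × 10^-4 M
Check: s = 2.4 x 10^-4 ≪ 0.17, so the approximation is valid.

s ≈ 2.4 × 10^-4 M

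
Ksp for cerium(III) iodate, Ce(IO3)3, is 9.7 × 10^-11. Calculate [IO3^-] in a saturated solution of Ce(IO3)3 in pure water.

[IO3^-] ≈ 4.1e-3 M

Ce(IO3)3(s) <=> Ce^3+ + 3 IO3^-
Ksp = [Ce^3+][IO3^-]^3
If s mol/L of Ce(IO3)3 dissolves, [Ce^3+] = s and [IO3^-] = 3s.
So Ksp = s × (3s)^3 = 27s^4
Solving, s = (9.7 × 10^-11/27)^(1/4) = 1.38 × 10^-3 M
[IO3^-] = 3s = 4.1 × 10^-3 M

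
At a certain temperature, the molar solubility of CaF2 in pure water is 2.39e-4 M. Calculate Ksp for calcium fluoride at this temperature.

CaF2(s) ⇌ Ca^2+(aq) + 2 F^-(aq)
For each mole of CaF2 that dissolves: [Ca^2+] = s, [F^-] = 2s.
Ksp = [Ca^2+][F^-]^2
Ksp = s(2s)^2 = 4s^3
Ksp = 4 × (2.39 × 10^-4)^3 = 5.46 x 10^-11

Ksp = 5.46 x 10^-11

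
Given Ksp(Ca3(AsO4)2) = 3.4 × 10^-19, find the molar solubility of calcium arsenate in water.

Ca3(AsO4)2(s) ⇌ 3 Ca^2+(aq) + 2 AsO4^3-(aq)
Ksp = [Ca^2+]^3[AsO4^3-]^2
If s mol/L of Ca3(AsO4)2 dissolves, [Ca^2+] = 3s and [AsO4^3-] = 2s.
So Ksp = (3s)^3 × (2s)^2 = 108s^5
Solving, s = (3.4 × 10^-19/108)^(1/5) = 7.9 × 10^-5 M

7.9e-5 M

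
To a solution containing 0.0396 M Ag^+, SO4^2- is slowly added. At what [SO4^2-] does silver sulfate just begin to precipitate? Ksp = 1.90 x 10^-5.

[SO4^2-] = 1.21 x 10^-2 M

Ag2SO4(s) ⇌ 2 Ag^+(aq) + SO4^2-(aq)
Ksp = [Ag^+]^2[SO4^2-]
Precipitation begins when Q = Ksp. With [Ag^+] = 0.0396 M:
1.90 x 10^-5 = (0.0396)^2 × [SO4^2-]
[SO4^2-] = (1.90 x 10^-5 / 1.568 × 10^-3) = 1.21 x 10^-2 M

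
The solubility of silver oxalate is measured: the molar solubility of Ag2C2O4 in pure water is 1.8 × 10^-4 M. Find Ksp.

Ksp ≈ 2.3 x 10^-11

Ag2C2O4(s) ⇌ 2 Ag^+ + C2O4^2-
Let s = molar solubility. Then [Ag^+] = 2s and [C2O4^2-] = s.
Ksp = [Ag^+]^2[C2O4^2-]
Substituting: Ksp = (2s)^2s = 4s^3
With s = 1.8 × 10^-4: Ksp = 2.3 × 10^-11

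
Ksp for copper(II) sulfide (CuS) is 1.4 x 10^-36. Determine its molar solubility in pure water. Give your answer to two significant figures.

CuS(s) ⇌ Cu^2+ + S^2-
Ksp = [Cu^2+][S^2-]
For each mole of CuS that dissolves: [Cu^2+] = s, [S^2-] = s.
Ksp = s × s = s^2
s = (1.4 x 10^-36)^(1/2) = 1.2 × 10^-18 M

s ≈ 1.2 x 10^-18 M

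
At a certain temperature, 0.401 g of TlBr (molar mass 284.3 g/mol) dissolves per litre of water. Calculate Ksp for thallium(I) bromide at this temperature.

Molar solubility s = (4.01 x 10^-1 g/L) / (284.3 g/mol) = 1.410 x 10^-3 M.
TlBr(s) <=> Tl^+ + Br^-
With molar solubility s: [Tl^+] = s, [Br^-] = s.
Ksp = [Tl^+][Br^-]
Ksp = s × s = s^2
Ksp = (1.410 × 10^-3)^2 = 1.99 × 10^-6

Ksp ≈ 1.99 × 10^-6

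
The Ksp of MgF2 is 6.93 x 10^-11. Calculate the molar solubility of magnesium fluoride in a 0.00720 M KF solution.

1.34e-6 M

MgF2(s) ⇌ Mg^2+ + 2 F^-
Ksp = [Mg^2+][F^-]^2
Let s be the molar solubility in this solution. [Mg^2+] = s, [F^-] = 0.00720 + 2s ≈ 0.00720 (Ksp is small, so little additional dissolves).
Ksp ≈ s × (0.00720)^2
s = 1.34 x 10^-6 M
Check: 2s = 2.7 × 10^-6 ≪ 0.00720, so the approximation is valid.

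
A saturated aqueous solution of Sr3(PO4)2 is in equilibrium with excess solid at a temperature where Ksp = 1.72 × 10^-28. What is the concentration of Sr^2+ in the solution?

[Sr^2+] = 3.29 × 10^-6 M

Sr3(PO4)2(s) ⇌ 3 Sr^2+(aq) + 2 PO4^3-(aq)
Ksp = [Sr^2+]^3[PO4^3-]^2
With molar solubility s: [Sr^2+] = 3s, [PO4^3-] = 2s.
Ksp = (3s)^3(2s)^2 = 108s^5
Solving, s = (1.72 × 10^-28/108)^(1/5) = 1.098 × 10^-6 M
[Sr^2+] = 3s = 3.29 x 10^-6 M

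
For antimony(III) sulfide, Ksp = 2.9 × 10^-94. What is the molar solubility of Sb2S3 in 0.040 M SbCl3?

1.9 x 10^-31 M

Sb2S3(s) <=> 2 Sb^3+(aq) + 3 S^2-(aq)
Ksp = [Sb^3+]^2[S^2-]^3
If s mol/L dissolves here, [Sb^3+] = 0.040 + 2s ≈ 0.040, [S^2-] = 3s (since Sb^3+ from SbCl3 dominates).
Ksp ≈ (0.040)^2 × (3s)^3
s = 1.9 x 10^-31 M
Check: 2s = 3.8 × 10^-31 ≪ 0.040, so the approximation is valid.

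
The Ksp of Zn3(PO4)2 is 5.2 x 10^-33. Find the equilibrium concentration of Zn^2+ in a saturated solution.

Zn3(PO4)2(s) ⇌ 3 Zn^2+ + 2 PO4^3-
Ksp = [Zn^2+]^3[PO4^3-]^2
With molar solubility s: [Zn^2+] = 3s, [PO4^3-] = 2s.
Substituting: Ksp = (3s)^3(2s)^2 = 108s^5
s = (5.2 x 10^-33 / 108)^(1/5) = 1.37 x 10^-7 M
[Zn^2+] = 3s = 4.1 x 10^-7 M

4.1 × 10^-7 M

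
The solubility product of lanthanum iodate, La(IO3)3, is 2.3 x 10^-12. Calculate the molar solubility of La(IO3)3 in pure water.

5.4 x 10^-4 M

La(IO3)3(s) ⇌ La^3+(aq) + 3 IO3^-(aq)
Ksp = [La^3+][IO3^-]^3
For each mole of La(IO3)3 that dissolves: [La^3+] = s, [IO3^-] = 3s.
So Ksp = s × (3s)^3 = 27s^4
Solving, s = (2.3 x 10^-12/27)^(1/4) = 5.4 × 10^-4 M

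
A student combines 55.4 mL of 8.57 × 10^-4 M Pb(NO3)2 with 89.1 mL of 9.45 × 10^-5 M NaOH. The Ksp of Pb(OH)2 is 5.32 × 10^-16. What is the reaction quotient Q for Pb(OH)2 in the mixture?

Q ≈ 1.12 x 10^-12

Total volume = 55.4 + 89.1 = 144.5 mL.
[Pb^2+] = 8.57 × 10^-4 × (55.4/144.5) = 3.286 × 10^-4 M
[OH^-] = 9.45 × 10^-5 × (89.1/144.5) = 5.827 x 10^-5 M
Pb(OH)2(s) <=> Pb^2+ + 2 OH^-, so Q = [Pb^2+][OH^-]^2
Q = (3.286 × 10^-4)(5.827 × 10^-5)^2 = 1.12 × 10^-12
Q > Ksp, so Pb(OH)2 will precipitate.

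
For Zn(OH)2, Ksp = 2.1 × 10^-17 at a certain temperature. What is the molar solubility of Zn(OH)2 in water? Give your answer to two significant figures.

1.7 x 10^-6 M

Zn(OH)2(s) ⇌ Zn^2+ + 2 OH^-
Ksp = [Zn^2+][OH^-]^2
Let s = molar solubility. Then [Zn^2+] = s and [OH^-] = 2s.
So Ksp = s × (2s)^2 = 4s^3
Solving, s = (2.1 × 10^-17/4)^(1/3) = 1.7 × 10^-6 M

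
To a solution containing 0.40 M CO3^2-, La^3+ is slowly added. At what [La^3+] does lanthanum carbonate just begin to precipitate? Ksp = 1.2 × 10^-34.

La2(CO3)3(s) ⇌ 2 La^3+ + 3 CO3^2-
Ksp = [La^3+]^2[CO3^2-]^3
Precipitation begins when Q = Ksp. With [CO3^2-] = 0.40 M:
1.2 × 10^-34 = (0.40)^3 × [La^3+]^2
[La^3+] = (1.2 × 10^-34 / 6.40 x 10^-2)^(1/2) = 4.3 × 10^-17 M

[La^3+] = 4.3 × 10^-17 M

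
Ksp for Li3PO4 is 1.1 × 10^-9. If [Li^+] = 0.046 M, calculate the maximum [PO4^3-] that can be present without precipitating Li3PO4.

[PO4^3-] ≈ 1.1 x 10^-5 M

Li3PO4(s) <=> 3 Li^+ + PO4^3-
Ksp = [Li^+]^3[PO4^3-]
Precipitation begins when Q = Ksp. With [Li^+] = 0.046 M:
1.1 × 10^-9 = (0.046)^3 × [PO4^3-]
[PO4^3-] = (1.1 × 10^-9 / 9.73 × 10^-5) = 1.1 × 10^-5 M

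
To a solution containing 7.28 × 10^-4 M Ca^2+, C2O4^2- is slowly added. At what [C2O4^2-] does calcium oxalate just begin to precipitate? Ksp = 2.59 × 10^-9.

[C2O4^2-] ≈ 3.56 x 10^-6 M

CaC2O4(s) ⇌ Ca^2+(aq) + C2O4^2-(aq)
Ksp = [Ca^2+][C2O4^2-]
Precipitation begins when Q = Ksp. With [Ca^2+] = 7.28 × 10^-4 M:
2.59 × 10^-9 = (7.28 × 10^-4) × [C2O4^2-]
[C2O4^2-] = (2.59 × 10^-9 / 7.28 x 10^-4) = 3.56 × 10^-6 M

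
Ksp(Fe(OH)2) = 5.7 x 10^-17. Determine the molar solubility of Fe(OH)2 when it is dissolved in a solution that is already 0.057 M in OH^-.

Fe(OH)2(s) <=> Fe^2+(aq) + 2 OH^-(aq)
Ksp = [Fe^2+][OH^-]^2
Let s = moles of Fe(OH)2 that dissolve per litre. [Fe^2+] = s, [OH^-] = 0.057 + 2s ≈ 0.057 (common-ion effect: OH^- is already 0.057 M).
Ksp ≈ s × (0.057)^2
s = 1.8 x 10^-14 M
Check: 2s = 3.5 x 10^-14 ≪ 0.057, so the approximation is valid.

1.8 x 10^-14 M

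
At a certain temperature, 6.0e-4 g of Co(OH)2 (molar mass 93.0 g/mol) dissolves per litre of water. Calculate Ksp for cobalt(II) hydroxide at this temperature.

1.1 × 10^-15

Molar solubility s = (6.0 × 10^-4 g/L) / (93.0 g/mol) = 6.45 x 10^-6 M.
Co(OH)2(s) ⇌ Co^2+ + 2 OH^-
Let s = molar solubility. Then [Co^2+] = s and [OH^-] = 2s.
Ksp = [Co^2+][OH^-]^2
Substituting: Ksp = s(2s)^2 = 4s^3
Ksp = 4 × (6.45 × 10^-6)^3 = 1.1 × 10^-15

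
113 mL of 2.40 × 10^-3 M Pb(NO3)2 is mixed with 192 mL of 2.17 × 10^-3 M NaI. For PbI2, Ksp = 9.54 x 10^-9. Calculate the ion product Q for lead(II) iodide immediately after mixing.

Total volume = 113 + 192 = 305 mL.
[Pb^2+] = 2.40 × 10^-3 × (113/305) = 8.892 × 10^-4 M
[I^-] = 2.17 × 10^-3 × (192/305) = 1.366 × 10^-3 M
PbI2(s) <=> Pb^2+(aq) + 2 I^-(aq), so Q = [Pb^2+][I^-]^2
Q = (8.892 × 10^-4)(1.366 × 10^-3)^2 = 1.66 × 10^-9
Q < Ksp, so no precipitate of PbI2 forms.

Q = 1.66 × 10^-9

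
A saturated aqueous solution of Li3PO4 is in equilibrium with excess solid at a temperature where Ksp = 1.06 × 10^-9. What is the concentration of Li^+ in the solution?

Li3PO4(s) <=> 3 Li^+(aq) + PO4^3-(aq)
Ksp = [Li^+]^3[PO4^3-]
For each mole of Li3PO4 that dissolves: [Li^+] = 3s, [PO4^3-] = s.
Substituting: Ksp = (3s)^3s = 27s^4
Solving, s = (1.06 × 10^-9/27)^(1/4) = 2.503 × 10^-3 M
[Li^+] = 3s = 7.51 × 10^-3 M

7.51 × 10^-3 M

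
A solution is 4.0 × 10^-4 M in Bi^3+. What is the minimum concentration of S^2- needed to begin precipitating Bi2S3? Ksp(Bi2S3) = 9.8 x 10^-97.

Bi2S3(s) ⇌ 2 Bi^3+(aq) + 3 S^2-(aq)
Ksp = [Bi^3+]^2[S^2-]^3
Precipitation begins when Q = Ksp. With [Bi^3+] = 4.0 × 10^-4 M:
9.8 x 10^-97 = (4.0 × 10^-4)^2 × [S^2-]^3
[S^2-] = (9.8 x 10^-97 / 1.60 × 10^-7)^(1/3) = 1.8 x 10^-30 M

[S^2-] = 1.8e-30 M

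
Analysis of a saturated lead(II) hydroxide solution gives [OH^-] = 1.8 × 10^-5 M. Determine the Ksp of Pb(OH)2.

Pb(OH)2(s) ⇌ Pb^2+(aq) + 2 OH^-(aq)
Stoichiometry gives [Pb^2+] = (1/2)[OH^-] = 9.00 × 10^-6 M.
Ksp = [Pb^2+][OH^-]^2
Ksp = 9.00 × 10^-6 × (1.8 × 10^-5)^2 = 2.9 x 10^-15

Ksp ≈ 2.9 × 10^-15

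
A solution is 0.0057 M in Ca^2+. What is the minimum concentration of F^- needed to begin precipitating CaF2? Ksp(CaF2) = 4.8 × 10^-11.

[F^-] ≈ 9.2 x 10^-5 M

CaF2(s) ⇌ Ca^2+(aq) + 2 F^-(aq)
Ksp = [Ca^2+][F^-]^2
Precipitation begins when Q = Ksp. With [Ca^2+] = 0.0057 M:
4.8 × 10^-11 = (0.0057) × [F^-]^2
[F^-] = (4.8 × 10^-11 / 5.7 x 10^-3)^(1/2) = 9.2 × 10^-5 M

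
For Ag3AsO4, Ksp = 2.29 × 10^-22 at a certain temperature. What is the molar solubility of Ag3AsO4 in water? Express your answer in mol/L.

s = 1.71 × 10^-6 M

Ag3AsO4(s) <=> 3 Ag^+ + AsO4^3-
Ksp = [Ag^+]^3[AsO4^3-]
With molar solubility s: [Ag^+] = 3s, [AsO4^3-] = s.
So Ksp = (3s)^3 × s = 27s^4
Solving, s = (2.29 × 10^-22/27)^(1/4) = 1.71 × 10^-6 M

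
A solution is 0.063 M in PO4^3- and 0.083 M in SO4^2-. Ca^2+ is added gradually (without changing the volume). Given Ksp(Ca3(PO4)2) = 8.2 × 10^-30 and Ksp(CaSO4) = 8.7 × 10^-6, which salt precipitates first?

Precipitation of each salt starts when its ion product equals its Ksp.
For Ca3(PO4)2: 8.2 × 10^-30 = (0.063)^2 × [Ca^2+]^3  ⇒  [Ca^2+] = 1.3 × 10^-9 M.
For CaSO4: 8.7 × 10^-6 = 0.083 × [Ca^2+]  ⇒  [Ca^2+] = 1.0 × 10^-4 M.
The salt with the lower threshold [Ca^2+] precipitates first: Ca3(PO4)2.

Ca3(PO4)2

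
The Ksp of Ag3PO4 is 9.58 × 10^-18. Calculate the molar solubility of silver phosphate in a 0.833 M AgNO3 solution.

Ag3PO4(s) <=> 3 Ag^+(aq) + PO4^3-(aq)
Ksp = [Ag^+]^3[PO4^3-]
Let s = moles of Ag3PO4 that dissolve per litre. [Ag^+] = 0.833 + 3s ≈ 0.833, [PO4^3-] = s (common-ion effect: Ag^+ is already 0.833 M).
Ksp ≈ (0.833)^3 × s
s = 1.66 × 10^-17 M
Check: 3s = 5.0 × 10^-17 ≪ 0.833, so the approximation is valid.

s = 1.66 × 10^-17 M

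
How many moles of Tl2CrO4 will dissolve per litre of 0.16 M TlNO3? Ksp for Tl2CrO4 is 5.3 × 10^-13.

Tl2CrO4(s) <=> 2 Tl^+(aq) + CrO4^2-(aq)
Ksp = [Tl^+]^2[CrO4^2-]
If s mol/L dissolves here, [Tl^+] = 0.16 + 2s ≈ 0.16, [CrO4^2-] = s (common-ion effect: Tl^+ is already 0.16 M).
Ksp ≈ (0.16)^2 × s
s = 2.1 × 10^-11 M
Check: 2s = 4.1 x 10^-11 ≪ 0.16, so the approximation is valid.

2.1 x 10^-11 M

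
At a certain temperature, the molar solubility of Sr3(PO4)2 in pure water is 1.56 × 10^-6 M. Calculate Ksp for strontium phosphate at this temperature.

Ksp = 9.98e-28

Sr3(PO4)2(s) ⇌ 3 Sr^2+ + 2 PO4^3-
Let s = molar solubility. Then [Sr^2+] = 3s and [PO4^3-] = 2s.
Ksp = [Sr^2+]^3[PO4^3-]^2
So Ksp = (3s)^3 × (2s)^2 = 108s^5
With s = 1.56 × 10^-6: Ksp = 9.98 × 10^-28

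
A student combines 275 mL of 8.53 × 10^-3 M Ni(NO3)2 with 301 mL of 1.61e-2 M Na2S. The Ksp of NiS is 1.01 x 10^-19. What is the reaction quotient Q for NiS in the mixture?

3.43 x 10^-5

Total volume = 275 + 301 = 576 mL.
[Ni^2+] = 8.53 x 10^-3 × (275/576) = 4.072 × 10^-3 M
[S^2-] = 1.61 × 10^-2 × (301/576) = 8.413 × 10^-3 M
NiS(s) ⇌ Ni^2+ + S^2-, so Q = [Ni^2+][S^2-]
Q = (4.072 x 10^-3)(8.413 × 10^-3) = 3.43 x 10^-5
Q > Ksp, so NiS will precipitate.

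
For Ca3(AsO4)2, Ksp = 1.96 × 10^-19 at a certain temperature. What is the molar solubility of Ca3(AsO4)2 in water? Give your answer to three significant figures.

s ≈ 7.11 × 10^-5 M

Ca3(AsO4)2(s) <=> 3 Ca^2+(aq) + 2 AsO4^3-(aq)
Ksp = [Ca^2+]^3[AsO4^3-]^2
For each mole of Ca3(AsO4)2 that dissolves: [Ca^2+] = 3s, [AsO4^3-] = 2s.
Substituting: Ksp = (3s)^3(2s)^2 = 108s^5
s^5 = 1.96 × 10^-19 / 108, so s = 7.11 × 10^-5 M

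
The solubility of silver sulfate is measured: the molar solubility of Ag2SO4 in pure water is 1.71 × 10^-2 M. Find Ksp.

Ag2SO4(s) ⇌ 2 Ag^+ + SO4^2-
Let s = molar solubility. Then [Ag^+] = 2s and [SO4^2-] = s.
Ksp = [Ag^+]^2[SO4^2-]
Ksp = (2s)^2s = 4s^3
With s = 1.71 × 10^-2: Ksp = 2.00 × 10^-5

2.00 × 10^-5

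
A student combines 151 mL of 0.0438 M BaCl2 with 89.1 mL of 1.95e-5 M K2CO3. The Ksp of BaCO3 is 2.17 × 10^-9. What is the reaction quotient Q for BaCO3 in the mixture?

Q = 1.99e-7

Total volume = 151 + 89.1 = 240.1 mL.
[Ba^2+] = 4.38 × 10^-2 × (151/240.1) = 2.755 × 10^-2 M
[CO3^2-] = 1.95 × 10^-5 × (89.1/240.1) = 7.236 × 10^-6 M
BaCO3(s) ⇌ Ba^2+(aq) + CO3^2-(aq), so Q = [Ba^2+][CO3^2-]
Q = (2.755 x 10^-2)(7.236 x 10^-6) = 1.99 × 10^-7
Q > Ksp, so BaCO3 will precipitate.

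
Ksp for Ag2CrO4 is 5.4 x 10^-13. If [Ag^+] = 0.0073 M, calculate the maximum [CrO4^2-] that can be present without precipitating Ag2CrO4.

[CrO4^2-] = 1.0 × 10^-8 M

Ag2CrO4(s) <=> 2 Ag^+(aq) + CrO4^2-(aq)
Ksp = [Ag^+]^2[CrO4^2-]
Precipitation begins when Q = Ksp. With [Ag^+] = 0.0073 M:
5.4 x 10^-13 = (0.0073)^2 × [CrO4^2-]
[CrO4^2-] = (5.4 x 10^-13 / 5.33 × 10^-5) = 1.0 x 10^-8 M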